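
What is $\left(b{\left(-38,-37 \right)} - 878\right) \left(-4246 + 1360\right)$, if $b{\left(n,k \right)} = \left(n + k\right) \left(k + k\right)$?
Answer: $-13483392$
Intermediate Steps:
$b{\left(n,k \right)} = 2 k \left(k + n\right)$ ($b{\left(n,k \right)} = \left(k + n\right) 2 k = 2 k \left(k + n\right)$)
$\left(b{\left(-38,-37 \right)} - 878\right) \left(-4246 + 1360\right) = \left(2 \left(-37\right) \left(-37 - 38\right) - 878\right) \left(-4246 + 1360\right) = \left(2 \left(-37\right) \left(-75\right) - 878\right) \left(-2886\right) = \left(5550 - 878\right) \left(-2886\right) = 4672 \left(-2886\right) = -13483392$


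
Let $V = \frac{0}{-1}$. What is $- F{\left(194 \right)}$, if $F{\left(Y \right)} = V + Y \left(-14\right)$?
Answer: $2716$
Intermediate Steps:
$V = 0$ ($V = 0 \left(-1\right) = 0$)
$F{\left(Y \right)} = - 14 Y$ ($F{\left(Y \right)} = 0 + Y \left(-14\right) = 0 - 14 Y = - 14 Y$)
$- F{\left(194 \right)} = - \left(-14\right) 194 = \left(-1\right) \left(-2716\right) = 2716$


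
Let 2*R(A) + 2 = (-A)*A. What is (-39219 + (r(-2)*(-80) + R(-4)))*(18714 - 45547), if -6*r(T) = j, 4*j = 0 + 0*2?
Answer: 1052604924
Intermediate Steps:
R(A) = -1 - A²/2 (R(A) = -1 + ((-A)*A)/2 = -1 + (-A²)/2 = -1 - A²/2)
j = 0 (j = (0 + 0*2)/4 = (0 + 0)/4 = (¼)*0 = 0)
r(T) = 0 (r(T) = -⅙*0 = 0)
(-39219 + (r(-2)*(-80) + R(-4)))*(18714 - 45547) = (-39219 + (0*(-80) + (-1 - ½*(-4)²)))*(18714 - 45547) = (-39219 + (0 + (-1 - ½*16)))*(-26833) = (-39219 + (0 + (-1 - 8)))*(-26833) = (-39219 + (0 - 9))*(-26833) = (-39219 - 9)*(-26833) = -39228*(-26833) = 1052604924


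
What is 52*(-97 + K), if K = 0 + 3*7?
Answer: -3952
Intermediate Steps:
K = 21 (K = 0 + 21 = 21)
52*(-97 + K) = 52*(-97 + 21) = 52*(-76) = -3952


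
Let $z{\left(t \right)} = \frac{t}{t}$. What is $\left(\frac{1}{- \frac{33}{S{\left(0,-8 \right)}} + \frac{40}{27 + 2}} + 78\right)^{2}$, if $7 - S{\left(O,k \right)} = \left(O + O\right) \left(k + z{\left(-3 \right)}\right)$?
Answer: $\frac{2767075609}{458329} \approx 6037.3$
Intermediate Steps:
$z{\left(t \right)} = 1$
$S{\left(O,k \right)} = 7 - 2 O \left(1 + k\right)$ ($S{\left(O,k \right)} = 7 - \left(O + O\right) \left(k + 1\right) = 7 - 2 O \left(1 + k\right)$)
$\left(\frac{1}{- \frac{33}{S{\left(0,-8 \right)}} + \frac{40}{27 + 2}} + 78\right)^{2} = \left(\frac{1}{- \frac{33}{7 - 0 - 0 \left(-8\right)} + \frac{40}{27 + 2}} + 78\right)^{2} = \left(\frac{1}{- \frac{33}{7 + 0 + 0} + \frac{40}{29}} + 78\right)^{2} = \left(\frac{1}{- \frac{33}{7} + 40 \cdot \frac{1}{29}} + 78\right)^{2} = \left(\frac{1}{\left(-33\right) \frac{1}{7} + \frac{40}{29}} + 78\right)^{2} = \left(\frac{1}{- \frac{33}{7} + \frac{40}{29}} + 78\right)^{2} = \left(\frac{1}{- \frac{677}{203}} + 78\right)^{2} = \left(- \frac{203}{677} + 78\right)^{2} = \left(\frac{52603}{677}\right)^{2} = \frac{2767075609}{458329}$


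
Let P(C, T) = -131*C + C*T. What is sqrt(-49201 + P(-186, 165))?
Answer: 5*I*sqrt(2221) ≈ 235.64*I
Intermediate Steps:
sqrt(-49201 + P(-186, 165)) = sqrt(-49201 - 186*(-131 + 165)) = sqrt(-49201 - 186*34) = sqrt(-49201 - 6324) = sqrt(-55525) = 5*I*sqrt(2221)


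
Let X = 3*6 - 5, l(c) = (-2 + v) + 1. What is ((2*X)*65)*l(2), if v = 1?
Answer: 0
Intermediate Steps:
l(c) = 0 (l(c) = (-2 + 1) + 1 = -1 + 1 = 0)
X = 13 (X = 18 - 5 = 13)
((2*X)*65)*l(2) = ((2*13)*65)*0 = (26*65)*0 = 1690*0 = 0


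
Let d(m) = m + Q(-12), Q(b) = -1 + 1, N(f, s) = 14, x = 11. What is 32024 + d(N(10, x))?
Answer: 32038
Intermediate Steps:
Q(b) = 0
d(m) = m (d(m) = m + 0 = m)
32024 + d(N(10, x)) = 32024 + 14 = 32038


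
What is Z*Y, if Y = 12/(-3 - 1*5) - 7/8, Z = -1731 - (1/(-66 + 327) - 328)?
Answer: 869687/261 ≈ 3332.1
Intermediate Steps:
Z = -366184/261 (Z = -1731 - (1/261 - 328) = -1731 - 1*(-85607/261) = -1731 + 85607/261 = -366184/261 ≈ -1403.0)
Y = -19/8 (Y = 12/(-3 - 5) - 7*⅛ = 12/(-8) - 7/8 = 12*(-⅛) - 7/8 = -3/2 - 7/8 = -19/8 ≈ -2.3750)
Z*Y = -366184/261*(-19/8) = 869687/261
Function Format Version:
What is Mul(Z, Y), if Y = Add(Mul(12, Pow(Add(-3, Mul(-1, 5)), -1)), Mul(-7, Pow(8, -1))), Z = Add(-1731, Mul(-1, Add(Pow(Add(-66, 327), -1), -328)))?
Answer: Rational(869687, 261) ≈ 3332.1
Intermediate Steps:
Z = Rational(-366184, 261) (Z = Add(-1731, Mul(-1, Add(Pow(261, -1), -328))) = Add(-1731, Mul(-1, Add(Rational(1, 261), -328))) = Add(-1731, Mul(-1, Rational(-85607, 261))) = Add(-1731, Rational(85607, 261)) = Rational(-366184, 261) ≈ -1403.0)
Y = Rational(-19, 8) (Y = Add(Mul(12, Pow(Add(-3, -5), -1)), Mul(-7, Rational(1, 8))) = Add(Mul(12, Pow(-8, -1)), Rational(-7, 8)) = Add(Mul(12, Rational(-1, 8)), Rational(-7, 8)) = Add(Rational(-3, 2), Rational(-7, 8)) = Rational(-19, 8) ≈ -2.3750)
Mul(Z, Y) = Mul(Rational(-366184, 261), Rational(-19, 8)) = Rational(869687, 261)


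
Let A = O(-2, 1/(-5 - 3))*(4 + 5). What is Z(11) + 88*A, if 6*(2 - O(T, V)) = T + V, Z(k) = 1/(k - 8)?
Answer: 11189/6 ≈ 1864.8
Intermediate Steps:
Z(k) = 1/(-8 + k)
O(T, V) = 2 - T/6 - V/6 (O(T, V) = 2 - (T + V)/6 = 2 + (-T/6 - V/6) = 2 - T/6 - V/6)
A = 339/16 (A = (2 - ⅙*(-2) - 1/(6*(-5 - 3)))*(4 + 5) = (2 + ⅓ - ⅙/(-8))*9 = (2 + ⅓ - ⅙*(-⅛))*9 = (2 + ⅓ + 1/48)*9 = (113/48)*9 = 339/16 ≈ 21.188)
Z(11) + 88*A = 1/(-8 + 11) + 88*(339/16) = 1/3 + 3729/2 = ⅓ + 3729/2 = 11189/6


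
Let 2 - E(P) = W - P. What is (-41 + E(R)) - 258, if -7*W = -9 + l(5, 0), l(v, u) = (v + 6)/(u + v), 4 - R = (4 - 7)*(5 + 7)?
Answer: -9029/35 ≈ -257.97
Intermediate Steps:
R = 40 (R = 4 - (4 - 7)*(5 + 7) = 4 - (-3)*12 = 4 - 1*(-36) = 4 + 36 = 40)
l(v, u) = (6 + v)/(u + v)
W = 34/35 (W = -(-9 + (6 + 5)/(0 + 5))/7 = -(-9 + 11/5)/7 = -1/7*(-34/5) = 34/35 ≈ 0.97143)
E(P) = 36/35 + P (E(P) = 2 - (34/35 - P) = 2 + (-34/35 + P) = 36/35 + P)
(-41 + E(R)) - 258 = (-41 + (36/35 + 40)) - 258 = (-41 + 1436/35) - 258 = 1/35 - 258 = -9029/35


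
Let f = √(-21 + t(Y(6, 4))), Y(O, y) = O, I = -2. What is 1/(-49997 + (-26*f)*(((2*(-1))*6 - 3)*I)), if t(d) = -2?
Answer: I/(-49997*I + 780*√23) ≈ -1.989e-5 + 1.4881e-6*I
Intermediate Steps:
f = I*√23 (f = √(-21 - 2) = √(-23) = I*√23 ≈ 4.7958*I)
1/(-49997 + (-26*f)*(((2*(-1))*6 - 3)*I)) = 1/(-49997 + (-26*I*√23)*(((2*(-1))*6 - 3)*(-2))) = 1/(-49997 + (-26*I*√23)*((-2*6 - 3)*(-2))) = 1/(-49997 + (-26*I*√23)*((-12 - 3)*(-2))) = 1/(-49997 + (-26*I*√23)*(-15*(-2))) = 1/(-49997 - 26*I*√23*30) = 1/(-49997 - 780*I*√23)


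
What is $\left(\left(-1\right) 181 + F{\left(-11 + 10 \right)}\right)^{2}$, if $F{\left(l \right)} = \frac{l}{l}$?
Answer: $32400$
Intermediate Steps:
$F{\left(l \right)} = 1$
$\left(\left(-1\right) 181 + F{\left(-11 + 10 \right)}\right)^{2} = \left(\left(-1\right) 181 + 1\right)^{2} = \left(-181 + 1\right)^{2} = \left(-180\right)^{2} = 32400$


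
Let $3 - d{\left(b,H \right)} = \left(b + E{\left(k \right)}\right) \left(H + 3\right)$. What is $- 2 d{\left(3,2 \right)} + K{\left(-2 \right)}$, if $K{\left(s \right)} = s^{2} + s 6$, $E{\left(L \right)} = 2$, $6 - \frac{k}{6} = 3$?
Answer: $36$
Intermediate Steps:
$k = 18$ ($k = 36 - 18 = 18$)
$d{\left(b,H \right)} = 3 - \left(2 + b\right) \left(3 + H\right)$ ($d{\left(b,H \right)} = 3 - \left(b + 2\right) \left(H + 3\right) = 3 - \left(2 + b\right) \left(3 + H\right)$)
$K{\left(s \right)} = s^{2} + 6 s$
$- 2 d{\left(3,2 \right)} + K{\left(-2 \right)} = - 2 \left(-3 - 9 - 4 - 2 \cdot 3\right) - 2 \left(6 - 2\right) = - 2 \left(-3 - 9 - 4 - 6\right) - 8 = \left(-2\right) \left(-22\right) - 8 = 44 - 8 = 36$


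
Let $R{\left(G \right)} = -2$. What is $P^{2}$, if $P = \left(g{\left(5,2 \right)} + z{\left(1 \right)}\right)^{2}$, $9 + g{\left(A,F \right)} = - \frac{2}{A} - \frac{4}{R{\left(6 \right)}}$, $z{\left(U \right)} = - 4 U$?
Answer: $\frac{10556001}{625} \approx 16890.0$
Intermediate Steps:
$g{\left(A,F \right)} = -7 - \frac{2}{A}$ ($g{\left(A,F \right)} = -9 - \left(-2 + \frac{2}{A}\right) = -9 + \left(- \frac{2}{A} + 2\right) = -9 + \left(2 - \frac{2}{A}\right) = -7 - \frac{2}{A}$)
$P = \frac{3249}{25}$ ($P = \left(\left(-7 - \frac{2}{5}\right) - 4\right)^{2} = \left(- \frac{37}{5} - 4\right)^{2} = \left(- \frac{57}{5}\right)^{2} = \frac{3249}{25} \approx 129.96$)
$P^{2} = \left(\frac{3249}{25}\right)^{2} = \frac{10556001}{625}$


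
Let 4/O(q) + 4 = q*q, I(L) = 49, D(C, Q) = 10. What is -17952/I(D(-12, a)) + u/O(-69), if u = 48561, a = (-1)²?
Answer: 11319157365/196 ≈ 5.7751e+7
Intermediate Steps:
a = 1
O(q) = 4/(-4 + q²) (O(q) = 4/(-4 + q*q) = 4/(-4 + q²))
-17952/I(D(-12, a)) + u/O(-69) = -17952/49 + 48561/((4/(-4 + (-69)²))) = -17952*1/49 + 48561/((4/(-4 + 4761))) = -17952/49 + 48561/((4/4757)) = -17952/49 + 48561/((4*(1/4757))) = -17952/49 + 48561/(4/4757) = -17952/49 + 48561*(4757/4) = -17952/49 + 231004677/4 = 11319157365/196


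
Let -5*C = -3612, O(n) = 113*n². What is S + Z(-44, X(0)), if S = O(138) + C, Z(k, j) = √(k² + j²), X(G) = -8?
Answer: 10763472/5 + 20*√5 ≈ 2.1527e+6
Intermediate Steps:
Z(k, j) = √(j² + k²)
C = 3612/5 (C = -⅕*(-3612) = 3612/5 ≈ 722.40)
S = 10763472/5 (S = 113*138² + 3612/5 = 113*19044 + 3612/5 = 2151972 + 3612/5 = 10763472/5 ≈ 2.1527e+6)
S + Z(-44, X(0)) = 10763472/5 + √((-8)² + (-44)²) = 10763472/5 + √(64 + 1936) = 10763472/5 + √2000 = 10763472/5 + 20*√5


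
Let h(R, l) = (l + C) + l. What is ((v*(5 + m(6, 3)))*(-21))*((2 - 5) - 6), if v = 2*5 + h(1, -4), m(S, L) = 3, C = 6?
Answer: 12096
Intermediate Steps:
h(R, l) = 6 + 2*l (h(R, l) = (l + 6) + l = (6 + l) + l = 6 + 2*l)
v = 8 (v = 2*5 + (6 + 2*(-4)) = 10 + (6 - 8) = 10 - 2 = 8)
((v*(5 + m(6, 3)))*(-21))*((2 - 5) - 6) = ((8*(5 + 3))*(-21))*((2 - 5) - 6) = ((8*8)*(-21))*(-3 - 6) = (64*(-21))*(-9) = -1344*(-9) = 12096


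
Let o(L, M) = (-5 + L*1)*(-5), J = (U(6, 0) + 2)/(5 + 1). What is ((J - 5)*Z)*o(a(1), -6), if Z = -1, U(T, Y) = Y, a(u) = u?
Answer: 280/3 ≈ 93.333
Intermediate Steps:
J = ⅓ (J = (0 + 2)/(5 + 1) = 2/6 = 2*(⅙) = ⅓ ≈ 0.33333)
o(L, M) = 25 - 5*L (o(L, M) = (-5 + L)*(-5) = 25 - 5*L)
((J - 5)*Z)*o(a(1), -6) = ((⅓ - 5)*(-1))*(25 - 5*1) = (-14/3*(-1))*(25 - 5) = (14/3)*20 = 280/3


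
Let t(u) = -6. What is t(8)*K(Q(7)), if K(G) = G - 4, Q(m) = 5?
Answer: -6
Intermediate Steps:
K(G) = -4 + G
t(8)*K(Q(7)) = -6*(-4 + 5) = -6*1 = -6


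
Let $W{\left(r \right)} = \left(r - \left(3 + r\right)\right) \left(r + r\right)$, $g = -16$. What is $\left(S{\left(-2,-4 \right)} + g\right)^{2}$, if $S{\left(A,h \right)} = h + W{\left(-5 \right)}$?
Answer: $100$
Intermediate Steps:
$W{\left(r \right)} = - 6 r$ ($W{\left(r \right)} = - 3 \cdot 2 r = - 6 r$)
$S{\left(A,h \right)} = 30 + h$ ($S{\left(A,h \right)} = h - -30 = h + 30 = 30 + h$)
$\left(S{\left(-2,-4 \right)} + g\right)^{2} = \left(\left(30 - 4\right) - 16\right)^{2} = \left(26 - 16\right)^{2} = 10^{2} = 100$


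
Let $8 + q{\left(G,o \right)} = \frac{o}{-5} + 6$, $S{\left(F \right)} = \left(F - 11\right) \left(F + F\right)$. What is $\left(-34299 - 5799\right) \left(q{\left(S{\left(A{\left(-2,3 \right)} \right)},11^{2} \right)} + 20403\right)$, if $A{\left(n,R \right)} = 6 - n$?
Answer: $- \frac{4085344632}{5} \approx -8.1707 \cdot 10^{8}$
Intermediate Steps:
$S{\left(F \right)} = 2 F \left(-11 + F\right)$ ($S{\left(F \right)} = \left(-11 + F\right) 2 F = 2 F \left(-11 + F\right)$)
$q{\left(G,o \right)} = -2 - \frac{o}{5}$ ($q{\left(G,o \right)} = -8 + \left(\frac{o}{-5} + 6\right) = -8 + \left(o \left(- \frac{1}{5}\right) + 6\right) = -8 - \left(-6 + \frac{o}{5}\right) = -2 - \frac{o}{5}$)
$\left(-34299 - 5799\right) \left(q{\left(S{\left(A{\left(-2,3 \right)} \right)},11^{2} \right)} + 20403\right) = \left(-34299 - 5799\right) \left(\left(-2 - \frac{11^{2}}{5}\right) + 20403\right) = - 40098 \left(\left(-2 - \frac{121}{5}\right) + 20403\right) = - 40098 \left(- \frac{131}{5} + 20403\right) = \left(-40098\right) \frac{101884}{5} = - \frac{4085344632}{5}$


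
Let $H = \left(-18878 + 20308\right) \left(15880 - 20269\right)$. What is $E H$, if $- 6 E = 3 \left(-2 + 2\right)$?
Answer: $0$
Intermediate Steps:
$H = -6276270$ ($H = 1430 \left(-4389\right) = -6276270$)
$E = 0$ ($E = - \frac{3 \left(-2 + 2\right)}{6} = - \frac{3 \cdot 0}{6} = \left(- \frac{1}{6}\right) 0 = 0$)
$E H = 0 \left(-6276270\right) = 0$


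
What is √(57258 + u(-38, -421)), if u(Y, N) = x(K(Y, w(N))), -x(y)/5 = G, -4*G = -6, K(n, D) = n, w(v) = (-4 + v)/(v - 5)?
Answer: √229002/2 ≈ 239.27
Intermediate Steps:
w(v) = (-4 + v)/(-5 + v)
G = 3/2 (G = -¼*(-6) = 3/2 ≈ 1.5000)
x(y) = -15/2 (x(y) = -5*3/2 = -15/2)
u(Y, N) = -15/2
√(57258 + u(-38, -421)) = √(57258 - 15/2) = √(114501/2) = √229002/2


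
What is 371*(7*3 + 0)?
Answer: 7791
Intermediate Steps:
371*(7*3 + 0) = 371*(21 + 0) = 371*21 = 7791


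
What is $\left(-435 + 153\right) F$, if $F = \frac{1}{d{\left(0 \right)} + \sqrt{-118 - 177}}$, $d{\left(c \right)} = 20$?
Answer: $- \frac{1128}{139} + \frac{282 i \sqrt{295}}{695} \approx -8.1151 + 6.9691 i$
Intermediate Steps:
$F = \frac{1}{20 + i \sqrt{295}}$ ($F = \frac{1}{20 + \sqrt{-118 - 177}} = \frac{1}{20 + \sqrt{-295}} = \frac{1}{20 + i \sqrt{295}} \approx 0.028777 - 0.024713 i$)
$\left(-435 + 153\right) F = \left(-435 + 153\right) \left(\frac{4}{139} - \frac{i \sqrt{295}}{695}\right) = - 282 \left(\frac{4}{139} - \frac{i \sqrt{295}}{695}\right) = - \frac{1128}{139} + \frac{282 i \sqrt{295}}{695}$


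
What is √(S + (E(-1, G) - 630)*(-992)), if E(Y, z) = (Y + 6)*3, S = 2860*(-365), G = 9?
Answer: 2*I*√108455 ≈ 658.65*I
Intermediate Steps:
S = -1043900
E(Y, z) = 18 + 3*Y (E(Y, z) = (6 + Y)*3 = 18 + 3*Y)
√(S + (E(-1, G) - 630)*(-992)) = √(-1043900 + ((18 + 3*(-1)) - 630)*(-992)) = √(-1043900 + ((18 - 3) - 630)*(-992)) = √(-1043900 + (15 - 630)*(-992)) = √(-1043900 - 615*(-992)) = √(-1043900 + 610080) = √(-433820) = 2*I*√108455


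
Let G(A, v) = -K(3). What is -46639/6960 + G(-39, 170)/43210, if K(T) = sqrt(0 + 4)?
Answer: -6949259/1037040 ≈ -6.7010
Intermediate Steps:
K(T) = 2 (K(T) = sqrt(4) = 2)
G(A, v) = -2 (G(A, v) = -1*2 = -2)
-46639/6960 + G(-39, 170)/43210 = -46639/6960 - 2/43210 = -46639*1/6960 - 2*1/43210 = -46639/6960 - 1/21605 = -6949259/1037040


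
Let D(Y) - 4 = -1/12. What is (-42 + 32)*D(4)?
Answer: -235/6 ≈ -39.167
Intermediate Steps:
D(Y) = 47/12 (D(Y) = 4 - 1/12 = 47/12)
(-42 + 32)*D(4) = (-42 + 32)*(47/12) = -10*47/12 = -235/6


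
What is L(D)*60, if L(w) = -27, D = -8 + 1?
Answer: -1620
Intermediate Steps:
D = -7
L(D)*60 = -27*60 = -1620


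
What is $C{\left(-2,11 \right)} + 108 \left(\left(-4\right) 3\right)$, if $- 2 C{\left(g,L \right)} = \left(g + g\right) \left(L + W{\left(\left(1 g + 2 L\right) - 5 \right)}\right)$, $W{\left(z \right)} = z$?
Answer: $-1244$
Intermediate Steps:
$C{\left(g,L \right)} = - g \left(-5 + g + 3 L\right)$ ($C{\left(g,L \right)} = - \frac{\left(g + g\right) \left(L - \left(5 - g - 2 L\right)\right)}{2} = - \frac{2 g \left(L - \left(5 - g - 2 L\right)\right)}{2} = - \frac{2 g \left(L + \left(-5 + g + 2 L\right)\right)}{2} = - \frac{2 g \left(-5 + g + 3 L\right)}{2} = - g \left(-5 + g + 3 L\right)$)
$C{\left(-2,11 \right)} + 108 \left(\left(-4\right) 3\right) = - 2 \left(5 - -2 - 33\right) + 108 \left(\left(-4\right) 3\right) = - 2 \left(5 + 2 - 33\right) + 108 \left(-12\right) = \left(-2\right) \left(-26\right) - 1296 = 52 - 1296 = -1244$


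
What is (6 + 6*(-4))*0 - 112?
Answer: -112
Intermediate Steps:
(6 + 6*(-4))*0 - 112 = (6 - 24)*0 - 112 = -18*0 - 112 = 0 - 112 = -112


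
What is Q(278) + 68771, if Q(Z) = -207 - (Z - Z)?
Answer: 68564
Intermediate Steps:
Q(Z) = -207 (Q(Z) = -207 - 1*0 = -207 + 0 = -207)
Q(278) + 68771 = -207 + 68771 = 68564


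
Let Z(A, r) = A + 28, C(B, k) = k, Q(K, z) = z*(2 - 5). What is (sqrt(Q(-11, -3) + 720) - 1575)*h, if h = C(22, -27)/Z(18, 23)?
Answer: 20898/23 ≈ 908.61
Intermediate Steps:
Q(K, z) = -3*z (Q(K, z) = z*(-3) = -3*z)
Z(A, r) = 28 + A
h = -27/46 (h = -27/(28 + 18) = -27/46 ≈ -0.58696)
(sqrt(Q(-11, -3) + 720) - 1575)*h = (sqrt(-3*(-3) + 720) - 1575)*(-27/46) = (sqrt(9 + 720) - 1575)*(-27/46) = (sqrt(729) - 1575)*(-27/46) = (27 - 1575)*(-27/46) = -1548*(-27/46) = 20898/23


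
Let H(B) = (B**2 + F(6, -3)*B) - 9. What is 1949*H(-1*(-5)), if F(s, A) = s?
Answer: 89654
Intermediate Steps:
H(B) = -9 + B**2 + 6*B (H(B) = (B**2 + 6*B) - 9 = -9 + B**2 + 6*B)
1949*H(-1*(-5)) = 1949*(-9 + (-1*(-5))**2 + 6*(-1*(-5))) = 1949*(-9 + 5**2 + 6*5) = 1949*(-9 + 25 + 30) = 1949*46 = 89654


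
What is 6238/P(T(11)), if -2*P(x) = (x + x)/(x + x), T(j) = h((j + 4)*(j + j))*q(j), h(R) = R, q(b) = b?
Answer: -12476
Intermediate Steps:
T(j) = 2*j²*(4 + j) (T(j) = ((j + 4)*(j + j))*j = ((4 + j)*(2*j))*j = (2*j*(4 + j))*j = 2*j²*(4 + j))
P(x) = -½ (P(x) = -(x + x)/(2*(x + x)) = -2*x/(2*(2*x)) = -2*x*1/(2*x)/2 = -½*1 = -½)
6238/P(T(11)) = 6238/(-½) = 6238*(-2) = -12476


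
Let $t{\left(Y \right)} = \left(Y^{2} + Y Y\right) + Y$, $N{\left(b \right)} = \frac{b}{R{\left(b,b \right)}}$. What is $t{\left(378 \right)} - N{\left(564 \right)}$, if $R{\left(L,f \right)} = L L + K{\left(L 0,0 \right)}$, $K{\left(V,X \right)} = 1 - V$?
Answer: $\frac{91022183598}{318097} \approx 2.8615 \cdot 10^{5}$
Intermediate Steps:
$R{\left(L,f \right)} = 1 + L^{2}$ ($R{\left(L,f \right)} = L L - \left(-1 + L 0\right) = L^{2} + \left(1 - 0\right) = L^{2} + \left(1 + 0\right) = L^{2} + 1 = 1 + L^{2}$)
$N{\left(b \right)} = \frac{b}{1 + b^{2}}$
$t{\left(Y \right)} = Y + 2 Y^{2}$ ($t{\left(Y \right)} = \left(Y^{2} + Y^{2}\right) + Y = 2 Y^{2} + Y = Y + 2 Y^{2}$)
$t{\left(378 \right)} - N{\left(564 \right)} = 378 \left(1 + 2 \cdot 378\right) - \frac{564}{1 + 564^{2}} = 378 \left(1 + 756\right) - \frac{564}{1 + 318096} = 378 \cdot 757 - \frac{564}{318097} = 286146 - 564 \cdot \frac{1}{318097} = 286146 - \frac{564}{318097} = \frac{91022183598}{318097}$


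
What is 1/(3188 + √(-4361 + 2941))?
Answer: 797/2541191 - I*√355/5082382 ≈ 0.00031363 - 3.7072e-6*I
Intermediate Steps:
1/(3188 + √(-4361 + 2941)) = 1/(3188 + √(-1420)) = 1/(3188 + 2*I*√355)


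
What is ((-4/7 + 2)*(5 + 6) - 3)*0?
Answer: 0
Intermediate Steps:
((-4/7 + 2)*(5 + 6) - 3)*0 = ((-4*1/7 + 2)*11 - 3)*0 = ((-4/7 + 2)*11 - 3)*0 = ((10/7)*11 - 3)*0 = (110/7 - 3)*0 = (89/7)*0 = 0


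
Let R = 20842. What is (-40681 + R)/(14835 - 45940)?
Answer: 19839/31105 ≈ 0.63781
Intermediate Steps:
(-40681 + R)/(14835 - 45940) = (-40681 + 20842)/(14835 - 45940) = -19839/(-31105) = -19839*(-1/31105) = 19839/31105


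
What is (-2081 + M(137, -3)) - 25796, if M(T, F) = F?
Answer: -27880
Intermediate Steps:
(-2081 + M(137, -3)) - 25796 = (-2081 - 3) - 25796 = -2084 - 25796 = -27880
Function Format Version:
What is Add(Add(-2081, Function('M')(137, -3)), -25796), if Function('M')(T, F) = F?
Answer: -27880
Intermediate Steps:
Add(Add(-2081, Function('M')(137, -3)), -25796) = Add(Add(-2081, -3), -25796) = Add(-2084, -25796) = -27880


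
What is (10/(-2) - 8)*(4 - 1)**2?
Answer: -117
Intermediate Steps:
(10/(-2) - 8)*(4 - 1)**2 = (10*(-1/2) - 8)*3**2 = (-5 - 8)*9 = -13*9 = -117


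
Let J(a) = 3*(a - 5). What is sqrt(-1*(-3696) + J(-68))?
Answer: sqrt(3477) ≈ 58.966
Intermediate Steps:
J(a) = -15 + 3*a (J(a) = 3*(-5 + a) = -15 + 3*a)
sqrt(-1*(-3696) + J(-68)) = sqrt(-1*(-3696) + (-15 + 3*(-68))) = sqrt(3696 + (-15 - 204)) = sqrt(3696 - 219) = sqrt(3477)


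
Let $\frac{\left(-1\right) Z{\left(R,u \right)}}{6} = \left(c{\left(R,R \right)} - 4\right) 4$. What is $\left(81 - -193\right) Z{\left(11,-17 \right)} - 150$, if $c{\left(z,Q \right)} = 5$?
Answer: $-6726$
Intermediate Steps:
$Z{\left(R,u \right)} = -24$ ($Z{\left(R,u \right)} = - 6 \left(5 - 4\right) 4 = - 6 \cdot 1 \cdot 4 = \left(-6\right) 4 = -24$)
$\left(81 - -193\right) Z{\left(11,-17 \right)} - 150 = \left(81 - -193\right) \left(-24\right) - 150 = \left(81 + 193\right) \left(-24\right) - 150 = 274 \left(-24\right) - 150 = -6576 - 150 = -6726$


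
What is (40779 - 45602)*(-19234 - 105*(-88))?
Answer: 48201062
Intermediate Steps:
(40779 - 45602)*(-19234 - 105*(-88)) = -4823*(-19234 + 9240) = -4823*(-9994) = 48201062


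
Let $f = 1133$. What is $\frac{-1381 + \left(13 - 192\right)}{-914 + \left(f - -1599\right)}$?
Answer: $- \frac{260}{303} \approx -0.85809$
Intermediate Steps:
$\frac{-1381 + \left(13 - 192\right)}{-914 + \left(f - -1599\right)} = \frac{-1381 + \left(13 - 192\right)}{-914 + \left(1133 - -1599\right)} = \frac{-1381 + \left(13 - 192\right)}{-914 + \left(1133 + 1599\right)} = \frac{-1381 - 179}{-914 + 2732} = - \frac{1560}{1818} = \left(-1560\right) \frac{1}{1818} = - \frac{260}{303}$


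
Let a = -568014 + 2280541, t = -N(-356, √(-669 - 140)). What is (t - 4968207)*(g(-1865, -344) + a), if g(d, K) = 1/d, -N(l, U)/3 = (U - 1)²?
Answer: -15875513711840874/1865 - 19163177124*I*√809/1865 ≈ -8.5123e+12 - 2.9226e+8*I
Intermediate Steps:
N(l, U) = -3*(-1 + U)² (N(l, U) = -3*(U - 1)² = -3*(-1 + U)²)
t = 3*(-1 + I*√809)² (t = -(-3)*(-1 + √(-669 - 140))² = -(-3)*(-1 + √(-809))² = -(-3)*(-1 + I*√809)² = 3*(-1 + I*√809)² ≈ -2424.0 - 170.66*I)
a = 1712527
(t - 4968207)*(g(-1865, -344) + a) = (3*(1 - I*√809)² - 4968207)*(1/(-1865) + 1712527) = (-4968207 + 3*(1 - I*√809)²)*(-1/1865 + 1712527) = (-4968207 + 3*(1 - I*√809)²)*(3193862854/1865) = -15867771788282778/1865 + 9581588562*(1 - I*√809)²/1865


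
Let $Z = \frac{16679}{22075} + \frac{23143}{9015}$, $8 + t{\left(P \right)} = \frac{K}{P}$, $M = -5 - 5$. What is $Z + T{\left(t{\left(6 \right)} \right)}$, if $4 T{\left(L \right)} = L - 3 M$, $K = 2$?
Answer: $\frac{472629451}{53068300} \approx 8.9061$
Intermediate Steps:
$M = -10$ ($M = -5 - 5 = -10$)
$t{\left(P \right)} = -8 + \frac{2}{P}$
$T{\left(L \right)} = \frac{15}{2} + \frac{L}{4}$ ($T{\left(L \right)} = \frac{L - -30}{4} = \frac{L + 30}{4} = \frac{30 + L}{4} = \frac{15}{2} + \frac{L}{4}$)
$Z = \frac{132248582}{39801225}$ ($Z = 16679 \cdot \frac{1}{22075} + 23143 \cdot \frac{1}{9015} = \frac{16679}{22075} + \frac{23143}{9015} = \frac{132248582}{39801225} \approx 3.3227$)
$Z + T{\left(t{\left(6 \right)} \right)} = \frac{132248582}{39801225} + \left(\frac{15}{2} + \frac{-8 + \frac{2}{6}}{4}\right) = \frac{132248582}{39801225} + \left(\frac{15}{2} + \frac{-8 + 2 \cdot \frac{1}{6}}{4}\right) = \frac{132248582}{39801225} + \left(\frac{15}{2} + \frac{-8 + \frac{1}{3}}{4}\right) = \frac{132248582}{39801225} + \left(\frac{15}{2} + \frac{1}{4} \left(- \frac{23}{3}\right)\right) = \frac{132248582}{39801225} + \left(\frac{15}{2} - \frac{23}{12}\right) = \frac{132248582}{39801225} + \frac{67}{12} = \frac{472629451}{53068300}$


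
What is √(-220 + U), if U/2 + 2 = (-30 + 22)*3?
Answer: 4*I*√17 ≈ 16.492*I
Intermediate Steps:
U = -52 (U = -4 + 2*((-30 + 22)*3) = -4 + 2*(-8*3) = -4 + 2*(-24) = -4 - 48 = -52)
√(-220 + U) = √(-220 - 52) = √(-272) = 4*I*√17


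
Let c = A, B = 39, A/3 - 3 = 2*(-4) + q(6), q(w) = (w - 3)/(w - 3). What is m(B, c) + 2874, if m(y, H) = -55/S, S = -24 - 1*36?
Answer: 34499/12 ≈ 2874.9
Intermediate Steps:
q(w) = 1 (q(w) = (-3 + w)/(-3 + w) = 1)
S = -60 (S = -24 - 36 = -60)
A = -12 (A = 9 + 3*(2*(-4) + 1) = 9 + 3*(-8 + 1) = 9 + 3*(-7) = 9 - 21 = -12)
c = -12
m(y, H) = 11/12 (m(y, H) = -55/(-60) = -55*(-1/60) = 11/12)
m(B, c) + 2874 = 11/12 + 2874 = 34499/12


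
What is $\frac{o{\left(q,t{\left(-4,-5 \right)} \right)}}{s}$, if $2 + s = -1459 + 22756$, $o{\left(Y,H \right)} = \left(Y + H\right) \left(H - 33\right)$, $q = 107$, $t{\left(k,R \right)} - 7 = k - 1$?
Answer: $- \frac{3379}{21295} \approx -0.15868$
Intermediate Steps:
$t{\left(k,R \right)} = 6 + k$ ($t{\left(k,R \right)} = 7 + \left(k - 1\right) = 7 + \left(-1 + k\right) = 6 + k$)
$o{\left(Y,H \right)} = \left(-33 + H\right) \left(H + Y\right)$ ($o{\left(Y,H \right)} = \left(H + Y\right) \left(-33 + H\right) = \left(-33 + H\right) \left(H + Y\right)$)
$s = 21295$ ($s = -2 + \left(-1459 + 22756\right) = -2 + 21297 = 21295$)
$\frac{o{\left(q,t{\left(-4,-5 \right)} \right)}}{s} = \frac{\left(6 - 4\right)^{2} - 33 \left(6 - 4\right) - 3531 + \left(6 - 4\right) 107}{21295} = \left(2^{2} - 66 - 3531 + 2 \cdot 107\right) \frac{1}{21295} = \left(4 - 66 - 3531 + 214\right) \frac{1}{21295} = \left(-3379\right) \frac{1}{21295} = - \frac{3379}{21295}$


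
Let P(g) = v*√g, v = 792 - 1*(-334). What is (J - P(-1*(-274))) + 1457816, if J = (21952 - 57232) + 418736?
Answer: 1841272 - 1126*√274 ≈ 1.8226e+6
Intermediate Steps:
v = 1126 (v = 792 + 334 = 1126)
J = 383456 (J = -35280 + 418736 = 383456)
P(g) = 1126*√g
(J - P(-1*(-274))) + 1457816 = (383456 - 1126*√(-1*(-274))) + 1457816 = (383456 - 1126*√274) + 1457816 = 1841272 - 1126*√274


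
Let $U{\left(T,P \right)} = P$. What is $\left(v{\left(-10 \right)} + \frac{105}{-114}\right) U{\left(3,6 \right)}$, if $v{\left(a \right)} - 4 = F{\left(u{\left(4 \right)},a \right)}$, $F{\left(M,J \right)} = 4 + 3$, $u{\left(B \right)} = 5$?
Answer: $\frac{1149}{19} \approx 60.474$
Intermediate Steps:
$F{\left(M,J \right)} = 7$
$v{\left(a \right)} = 11$ ($v{\left(a \right)} = 4 + 7 = 11$)
$\left(v{\left(-10 \right)} + \frac{105}{-114}\right) U{\left(3,6 \right)} = \left(11 + \frac{105}{-114}\right) 6 = \left(11 + 105 \left(- \frac{1}{114}\right)\right) 6 = \left(11 - \frac{35}{38}\right) 6 = \frac{383}{38} \cdot 6 = \frac{1149}{19}$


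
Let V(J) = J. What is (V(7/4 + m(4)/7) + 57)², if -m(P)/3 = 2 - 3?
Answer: 2745649/784 ≈ 3502.1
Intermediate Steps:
m(P) = 3 (m(P) = -3*(2 - 3) = -3*(-1) = 3)
(V(7/4 + m(4)/7) + 57)² = ((7/4 + 3/7) + 57)² = (61/28 + 57)² = (1657/28)² = 2745649/784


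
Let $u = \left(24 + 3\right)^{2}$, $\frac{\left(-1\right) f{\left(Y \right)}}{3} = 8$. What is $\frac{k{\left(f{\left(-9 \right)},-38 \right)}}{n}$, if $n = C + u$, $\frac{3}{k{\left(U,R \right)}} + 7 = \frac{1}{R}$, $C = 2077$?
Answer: $- \frac{19}{124867} \approx -0.00015216$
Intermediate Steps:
$f{\left(Y \right)} = -24$ ($f{\left(Y \right)} = \left(-3\right) 8 = -24$)
$u = 729$ ($u = 27^{2} = 729$)
$k{\left(U,R \right)} = \frac{3}{-7 + \frac{1}{R}}$
$n = 2806$ ($n = 2077 + 729 = 2806$)
$\frac{k{\left(f{\left(-9 \right)},-38 \right)}}{n} = \frac{\left(-3\right) \left(-38\right) \frac{1}{-1 + 7 \left(-38\right)}}{2806} = \left(-3\right) \left(-38\right) \frac{1}{-1 - 266} \cdot \frac{1}{2806} = \left(-3\right) \left(-38\right) \frac{1}{-267} \cdot \frac{1}{2806} = \left(-3\right) \left(-38\right) \left(- \frac{1}{267}\right) \frac{1}{2806} = \left(- \frac{38}{89}\right) \frac{1}{2806} = - \frac{19}{124867}$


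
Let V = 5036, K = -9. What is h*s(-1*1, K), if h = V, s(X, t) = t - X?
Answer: -40288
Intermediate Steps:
h = 5036
h*s(-1*1, K) = 5036*(-9 - (-1)) = 5036*(-9 - 1*(-1)) = 5036*(-9 + 1) = 5036*(-8) = -40288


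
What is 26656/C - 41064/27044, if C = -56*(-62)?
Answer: 1290872/209591 ≈ 6.1590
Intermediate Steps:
C = 3472
26656/C - 41064/27044 = 26656/3472 - 41064/27044 = 26656*(1/3472) - 41064*1/27044 = 238/31 - 10266/6761 = 1290872/209591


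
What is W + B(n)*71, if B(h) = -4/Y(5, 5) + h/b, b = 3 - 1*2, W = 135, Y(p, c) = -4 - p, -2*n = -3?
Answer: 4915/18 ≈ 273.06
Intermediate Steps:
n = 3/2 (n = -½*(-3) = 3/2 ≈ 1.5000)
b = 1 (b = 3 - 2 = 1)
B(h) = 4/9 + h (B(h) = -4/(-4 - 1*5) + h/1 = -4/(-4 - 5) + h*1 = -4/(-9) + h = -4*(-⅑) + h = 4/9 + h)
W + B(n)*71 = 135 + (4/9 + 3/2)*71 = 135 + (35/18)*71 = 135 + 2485/18 = 4915/18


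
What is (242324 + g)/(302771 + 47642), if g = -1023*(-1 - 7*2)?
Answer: 257669/350413 ≈ 0.73533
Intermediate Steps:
g = 15345 (g = -1023*(-1 - 14) = -1023*(-15) = -33*(-465) = 15345)
(242324 + g)/(302771 + 47642) = (242324 + 15345)/(302771 + 47642) = 257669/350413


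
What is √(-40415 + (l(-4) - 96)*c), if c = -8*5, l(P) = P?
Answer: I*√36415 ≈ 190.83*I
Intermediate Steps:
c = -40
√(-40415 + (l(-4) - 96)*c) = √(-40415 + (-4 - 96)*(-40)) = √(-40415 - 100*(-40)) = √(-40415 + 4000) = √(-36415) = I*√36415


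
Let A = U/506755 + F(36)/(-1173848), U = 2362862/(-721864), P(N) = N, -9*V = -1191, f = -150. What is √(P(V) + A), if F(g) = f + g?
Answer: √1268983510273536219362534579255010/3096657791571630 ≈ 11.504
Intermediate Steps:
V = 397/3 (V = -⅑*(-1191) = 397/3 ≈ 132.33)
U = -1181431/360932 (U = 2362862*(-1/721864) = -1181431/360932 ≈ -3.2733)
F(g) = -150 + g
A = 93578108119/1032219263857210 (A = -1181431/360932/506755 + (-150 + 36)/(-1173848) = -1181431/360932*1/506755 - 114*(-1/1173848) = -1181431/182904095660 + 57/586924 = 93578108119/1032219263857210 ≈ 9.0657e-5)
√(P(V) + A) = √(397/3 + 93578108119/1032219263857210) = √(409791328485636727/3096657791571630) = √1268983510273536219362534579255010/3096657791571630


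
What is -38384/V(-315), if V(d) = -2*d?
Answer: -19192/315 ≈ -60.927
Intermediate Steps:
-38384/V(-315) = -38384/((-2*(-315))) = -38384/630 = -38384*1/630 = -19192/315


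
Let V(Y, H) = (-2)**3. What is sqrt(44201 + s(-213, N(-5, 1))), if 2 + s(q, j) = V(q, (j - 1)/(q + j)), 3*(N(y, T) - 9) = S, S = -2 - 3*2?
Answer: sqrt(44191) ≈ 210.22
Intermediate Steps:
S = -8 (S = -2 - 6 = -8)
N(y, T) = 19/3 (N(y, T) = 9 + (1/3)*(-8) = 9 - 8/3 = 19/3)
V(Y, H) = -8
s(q, j) = -10 (s(q, j) = -2 - 8 = -10)
sqrt(44201 + s(-213, N(-5, 1))) = sqrt(44201 - 10) = sqrt(44191)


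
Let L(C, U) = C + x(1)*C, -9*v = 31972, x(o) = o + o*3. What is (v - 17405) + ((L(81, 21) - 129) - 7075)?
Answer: -249808/9 ≈ -27756.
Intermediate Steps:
x(o) = 4*o (x(o) = o + 3*o = 4*o)
v = -31972/9 (v = -⅑*31972 = -31972/9 ≈ -3552.4)
L(C, U) = 5*C (L(C, U) = C + (4*1)*C = C + 4*C = 5*C)
(v - 17405) + ((L(81, 21) - 129) - 7075) = (-31972/9 - 17405) + ((5*81 - 129) - 7075) = -188617/9 + ((405 - 129) - 7075) = -188617/9 + (276 - 7075) = -188617/9 - 6799 = -249808/9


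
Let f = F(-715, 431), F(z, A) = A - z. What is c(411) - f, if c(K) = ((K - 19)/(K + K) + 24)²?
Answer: -92379866/168921 ≈ -546.88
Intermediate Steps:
c(K) = (24 + (-19 + K)/(2*K))² (c(K) = ((-19 + K)/((2*K)) + 24)² = ((-19 + K)*(1/(2*K)) + 24)² = ((-19 + K)/(2*K) + 24)² = (24 + (-19 + K)/(2*K))²)
f = 1146 (f = 431 - 1*(-715) = 431 + 715 = 1146)
c(411) - f = (¼)*(-19 + 49*411)²/411² - 1*1146 = (¼)*(1/168921)*(-19 + 20139)² - 1146 = (¼)*(1/168921)*20120² - 1146 = (¼)*(1/168921)*404814400 - 1146 = 101203600/168921 - 1146 = -92379866/168921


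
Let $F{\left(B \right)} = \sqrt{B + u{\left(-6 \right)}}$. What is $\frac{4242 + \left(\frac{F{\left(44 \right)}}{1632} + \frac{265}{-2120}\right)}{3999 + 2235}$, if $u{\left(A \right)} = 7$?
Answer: $\frac{33935}{49872} + \frac{\sqrt{51}}{10173888} \approx 0.68044$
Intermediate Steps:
$F{\left(B \right)} = \sqrt{7 + B}$ ($F{\left(B \right)} = \sqrt{B + 7} = \sqrt{7 + B}$)
$\frac{4242 + \left(\frac{F{\left(44 \right)}}{1632} + \frac{265}{-2120}\right)}{3999 + 2235} = \frac{4242 + \left(\frac{\sqrt{7 + 44}}{1632} + \frac{265}{-2120}\right)}{3999 + 2235} = \frac{4242 + \left(\sqrt{51} \cdot \frac{1}{1632} + 265 \left(- \frac{1}{2120}\right)\right)}{6234} = \left(4242 - \left(\frac{1}{8} - \frac{\sqrt{51}}{1632}\right)\right) \frac{1}{6234} = \left(\frac{33935}{8} + \frac{\sqrt{51}}{1632}\right) \frac{1}{6234} = \frac{33935}{49872} + \frac{\sqrt{51}}{10173888}$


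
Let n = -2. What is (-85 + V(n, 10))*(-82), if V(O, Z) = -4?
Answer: 7298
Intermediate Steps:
(-85 + V(n, 10))*(-82) = (-85 - 4)*(-82) = -89*(-82) = 7298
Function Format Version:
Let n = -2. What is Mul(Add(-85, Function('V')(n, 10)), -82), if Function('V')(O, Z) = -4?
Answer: 7298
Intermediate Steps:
Mul(Add(-85, Function('V')(n, 10)), -82) = Mul(Add(-85, -4), -82) = Mul(-89, -82) = 7298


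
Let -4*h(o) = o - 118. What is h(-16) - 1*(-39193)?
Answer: 78453/2 ≈ 39227.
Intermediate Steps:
h(o) = 59/2 - o/4 (h(o) = -(o - 118)/4 = -(-118 + o)/4 = 59/2 - o/4)
h(-16) - 1*(-39193) = (59/2 - ¼*(-16)) - 1*(-39193) = (59/2 + 4) + 39193 = 67/2 + 39193 = 78453/2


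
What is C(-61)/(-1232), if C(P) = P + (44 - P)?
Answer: -1/28 ≈ -0.035714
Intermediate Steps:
C(P) = 44
C(-61)/(-1232) = 44/(-1232) = 44*(-1/1232) = -1/28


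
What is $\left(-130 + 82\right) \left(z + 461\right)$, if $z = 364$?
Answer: $-39600$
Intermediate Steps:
$\left(-130 + 82\right) \left(z + 461\right) = \left(-130 + 82\right) \left(364 + 461\right) = \left(-48\right) 825 = -39600$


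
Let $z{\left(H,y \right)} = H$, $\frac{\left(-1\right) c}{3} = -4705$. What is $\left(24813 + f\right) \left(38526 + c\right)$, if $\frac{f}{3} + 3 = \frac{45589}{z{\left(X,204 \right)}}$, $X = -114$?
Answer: $\frac{47217029283}{38} \approx 1.2426 \cdot 10^{9}$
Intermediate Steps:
$c = 14115$ ($c = \left(-3\right) \left(-4705\right) = 14115$)
$f = - \frac{45931}{38}$ ($f = -9 + 3 \frac{45589}{-114} = -9 + 3 \cdot 45589 \left(- \frac{1}{114}\right) = -9 + 3 \left(- \frac{45589}{114}\right) = -9 - \frac{45589}{38} = - \frac{45931}{38} \approx -1208.7$)
$\left(24813 + f\right) \left(38526 + c\right) = \left(24813 - \frac{45931}{38}\right) \left(38526 + 14115\right) = \frac{896963}{38} \cdot 52641 = \frac{47217029283}{38}$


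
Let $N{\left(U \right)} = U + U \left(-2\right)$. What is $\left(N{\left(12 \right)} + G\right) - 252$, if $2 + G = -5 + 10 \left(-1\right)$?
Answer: $-281$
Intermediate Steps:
$G = -17$ ($G = -2 + \left(-5 + 10 \left(-1\right)\right) = -2 - 15 = -17$)
$N{\left(U \right)} = - U$ ($N{\left(U \right)} = U - 2 U = - U$)
$\left(N{\left(12 \right)} + G\right) - 252 = \left(\left(-1\right) 12 - 17\right) - 252 = \left(-12 - 17\right) - 252 = -29 - 252 = -281$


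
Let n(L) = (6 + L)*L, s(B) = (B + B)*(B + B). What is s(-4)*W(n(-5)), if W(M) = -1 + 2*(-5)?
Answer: -704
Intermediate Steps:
s(B) = 4*B**2 (s(B) = (2*B)*(2*B) = 4*B**2)
n(L) = L*(6 + L)
W(M) = -11 (W(M) = -1 - 10 = -11)
s(-4)*W(n(-5)) = (4*(-4)**2)*(-11) = (4*16)*(-11) = 64*(-11) = -704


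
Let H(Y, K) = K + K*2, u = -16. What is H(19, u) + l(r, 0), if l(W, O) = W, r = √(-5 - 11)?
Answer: -48 + 4*I ≈ -48.0 + 4.0*I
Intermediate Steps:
r = 4*I (r = √(-16) = 4*I ≈ 4.0*I)
H(Y, K) = 3*K (H(Y, K) = K + 2*K = 3*K)
H(19, u) + l(r, 0) = 3*(-16) + 4*I = -48 + 4*I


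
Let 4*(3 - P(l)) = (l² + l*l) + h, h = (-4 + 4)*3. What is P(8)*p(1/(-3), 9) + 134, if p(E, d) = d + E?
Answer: -352/3 ≈ -117.33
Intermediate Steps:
h = 0 (h = 0*3 = 0)
p(E, d) = E + d
P(l) = 3 - l²/2 (P(l) = 3 - ((l² + l*l) + 0)/4 = 3 - ((l² + l²) + 0)/4 = 3 - (2*l² + 0)/4 = 3 - l²/2)
P(8)*p(1/(-3), 9) + 134 = (3 - ½*8²)*(1/(-3) + 9) + 134 = (3 - ½*64)*(-⅓ + 9) + 134 = (3 - 32)*(26/3) + 134 = -29*26/3 + 134 = -754/3 + 134 = -352/3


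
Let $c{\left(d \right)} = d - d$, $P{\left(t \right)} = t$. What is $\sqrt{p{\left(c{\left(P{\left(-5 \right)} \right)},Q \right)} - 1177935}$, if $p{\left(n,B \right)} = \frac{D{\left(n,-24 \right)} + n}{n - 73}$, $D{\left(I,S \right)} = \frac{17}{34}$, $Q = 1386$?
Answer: $\frac{i \sqrt{25108862606}}{146} \approx 1085.3 i$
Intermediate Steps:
$c{\left(d \right)} = 0$
$D{\left(I,S \right)} = \frac{1}{2}$ ($D{\left(I,S \right)} = 17 \cdot \frac{1}{34} = \frac{1}{2}$)
$p{\left(n,B \right)} = \frac{\frac{1}{2} + n}{-73 + n}$ ($p{\left(n,B \right)} = \frac{\frac{1}{2} + n}{n - 73} = \frac{\frac{1}{2} + n}{-73 + n}$)
$\sqrt{p{\left(c{\left(P{\left(-5 \right)} \right)},Q \right)} - 1177935} = \sqrt{\frac{\frac{1}{2} + 0}{-73 + 0} - 1177935} = \sqrt{\frac{1}{-73} \cdot \frac{1}{2} + \left(-1731238 + 553303\right)} = \sqrt{\left(- \frac{1}{73}\right) \frac{1}{2} - 1177935} = \sqrt{- \frac{1}{146} - 1177935} = \sqrt{- \frac{171978511}{146}} = \frac{i \sqrt{25108862606}}{146}$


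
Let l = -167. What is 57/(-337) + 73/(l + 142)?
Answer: -26026/8425 ≈ -3.0891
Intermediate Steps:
57/(-337) + 73/(l + 142) = 57/(-337) + 73/(-167 + 142) = 57*(-1/337) + 73/(-25) = -57/337 + 73*(-1/25) = -57/337 - 73/25 = -26026/8425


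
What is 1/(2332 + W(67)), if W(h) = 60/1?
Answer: 1/2392 ≈ 0.00041806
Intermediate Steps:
W(h) = 60 (W(h) = 60*1 = 60)
1/(2332 + W(67)) = 1/(2332 + 60) = 1/2392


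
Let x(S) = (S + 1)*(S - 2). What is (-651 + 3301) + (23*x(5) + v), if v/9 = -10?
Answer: 2974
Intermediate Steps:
v = -90 (v = 9*(-10) = -90)
x(S) = (1 + S)*(-2 + S)
(-651 + 3301) + (23*x(5) + v) = (-651 + 3301) + (23*(-2 + 5² - 1*5) - 90) = 2650 + (23*(-2 + 25 - 5) - 90) = 2650 + (23*18 - 90) = 2650 + (414 - 90) = 2650 + 324 = 2974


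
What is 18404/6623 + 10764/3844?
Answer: 35508737/6364703 ≈ 5.5790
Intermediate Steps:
18404/6623 + 10764/3844 = 18404*(1/6623) + 10764*(1/3844) = 18404/6623 + 2691/961 = 35508737/6364703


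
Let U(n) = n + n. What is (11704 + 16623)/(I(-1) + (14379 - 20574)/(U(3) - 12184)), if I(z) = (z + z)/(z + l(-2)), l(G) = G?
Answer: 1034898618/42941 ≈ 24100.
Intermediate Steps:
U(n) = 2*n
I(z) = 2*z/(-2 + z) (I(z) = (z + z)/(z - 2) = (2*z)/(-2 + z) = 2*z/(-2 + z))
(11704 + 16623)/(I(-1) + (14379 - 20574)/(U(3) - 12184)) = (11704 + 16623)/(2*(-1)/(-2 - 1) + (14379 - 20574)/(2*3 - 12184)) = 28327/(2*(-1)/(-3) - 6195/(6 - 12184)) = 28327/(2*(-1)*(-⅓) - 6195/(-12178)) = 28327/(⅔ - 6195*(-1/12178)) = 28327/(⅔ + 6195/12178) = 28327/(42941/36534) = 28327*(36534/42941) = 1034898618/42941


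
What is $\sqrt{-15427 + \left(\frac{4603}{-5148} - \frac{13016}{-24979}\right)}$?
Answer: $\frac{i \sqrt{7086252989449646441}}{21431982} \approx 124.21 i$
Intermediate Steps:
$\sqrt{-15427 + \left(\frac{4603}{-5148} - \frac{13016}{-24979}\right)} = \sqrt{-15427 + \left(4603 \left(- \frac{1}{5148}\right) - - \frac{13016}{24979}\right)} = \sqrt{-15427 + \left(- \frac{4603}{5148} + \frac{13016}{24979}\right)} = \sqrt{-15427 - \frac{47971969}{128591892}} = \sqrt{- \frac{1983835089853}{128591892}} = \frac{i \sqrt{7086252989449646441}}{21431982}$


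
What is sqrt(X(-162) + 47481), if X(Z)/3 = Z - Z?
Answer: 7*sqrt(969) ≈ 217.90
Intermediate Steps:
X(Z) = 0 (X(Z) = 3*(Z - Z) = 3*0 = 0)
sqrt(X(-162) + 47481) = sqrt(0 + 47481) = sqrt(47481) = 7*sqrt(969)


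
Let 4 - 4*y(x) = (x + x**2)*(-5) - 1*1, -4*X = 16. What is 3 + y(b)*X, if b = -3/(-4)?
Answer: -137/16 ≈ -8.5625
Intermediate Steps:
X = -4 (X = -1/4*16 = -4)
b = 3/4 (b = -3*(-1/4) = 3/4 ≈ 0.75000)
y(x) = 5/4 + 5*x/4 + 5*x**2/4 (y(x) = 1 - ((x + x**2)*(-5) - 1*1)/4 = 1 - ((-5*x - 5*x**2) - 1)/4 = 1 - (-1 - 5*x - 5*x**2)/4 = 1 + (1/4 + 5*x/4 + 5*x**2/4) = 5/4 + 5*x/4 + 5*x**2/4)
3 + y(b)*X = 3 + (5/4 + (5/4)*(3/4) + 5*(3/4)**2/4)*(-4) = 3 + (5/4 + 15/16 + (5/4)*(9/16))*(-4) = 3 + (5/4 + 15/16 + 45/64)*(-4) = 3 + (185/64)*(-4) = 3 - 185/16 = -137/16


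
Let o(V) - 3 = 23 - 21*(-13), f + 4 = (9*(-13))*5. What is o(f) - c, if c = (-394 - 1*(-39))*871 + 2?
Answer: 309502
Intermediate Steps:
f = -589 (f = -4 + (9*(-13))*5 = -4 - 117*5 = -4 - 585 = -589)
o(V) = 299 (o(V) = 3 + (23 - 21*(-13)) = 3 + (23 + 273) = 3 + 296 = 299)
c = -309203 (c = (-394 + 39)*871 + 2 = -355*871 + 2 = -309205 + 2 = -309203)
o(f) - c = 299 - 1*(-309203) = 299 + 309203 = 309502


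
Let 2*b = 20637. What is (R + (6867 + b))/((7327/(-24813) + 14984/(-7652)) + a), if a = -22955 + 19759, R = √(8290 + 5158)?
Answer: -1631497502799/303624715546 - 3892316058*√2/151812357773 ≈ -5.4097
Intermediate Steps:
b = 20637/2 (b = (½)*20637 = 20637/2 ≈ 10319.)
R = 82*√2 (R = √13448 = 82*√2 ≈ 115.97)
a = -3196
(R + (6867 + b))/((7327/(-24813) + 14984/(-7652)) + a) = (82*√2 + (6867 + 20637/2))/((7327/(-24813) + 14984/(-7652)) - 3196) = (82*√2 + 34371/2)/((7327*(-1/24813) + 14984*(-1/7652)) - 3196) = (34371/2 + 82*√2)/((-7327/24813 - 3746/1913) - 3196) = (34371/2 + 82*√2)/(-106966049/47467269 - 3196) = (34371/2 + 82*√2)/(-151812357773/47467269) = (34371/2 + 82*√2)*(-47467269/151812357773) = -1631497502799/303624715546 - 3892316058*√2/151812357773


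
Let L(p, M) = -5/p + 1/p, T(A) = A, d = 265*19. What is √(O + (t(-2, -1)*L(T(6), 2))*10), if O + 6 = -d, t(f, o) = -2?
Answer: I*√45249/3 ≈ 70.906*I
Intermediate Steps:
d = 5035
L(p, M) = -4/p (L(p, M) = -5/p + 1/p = -4/p)
O = -5041 (O = -6 - 1*5035 = -6 - 5035 = -5041)
√(O + (t(-2, -1)*L(T(6), 2))*10) = √(-5041 - (-8)/6*10) = √(-5041 - 2*(-⅔)*10) = √(-5041 + (4/3)*10) = √(-5041 + 40/3) = √(-15083/3) = I*√45249/3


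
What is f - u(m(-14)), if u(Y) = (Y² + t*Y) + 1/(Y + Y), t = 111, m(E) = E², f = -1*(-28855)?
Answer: -12276265/392 ≈ -31317.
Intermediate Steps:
f = 28855
u(Y) = Y² + 1/(2*Y) + 111*Y (u(Y) = (Y² + 111*Y) + 1/(Y + Y) = (Y² + 111*Y) + 1/(2*Y) = Y² + 1/(2*Y) + 111*Y)
f - u(m(-14)) = 28855 - (((-14)²)² + 1/(2*((-14)²)) + 111*(-14)²) = 28855 - (196² + (½)/196 + 111*196) = 28855 - (38416 + (½)*(1/196) + 21756) = 28855 - (38416 + 1/392 + 21756) = 28855 - 1*23587425/392 = 28855 - 23587425/392 = -12276265/392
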